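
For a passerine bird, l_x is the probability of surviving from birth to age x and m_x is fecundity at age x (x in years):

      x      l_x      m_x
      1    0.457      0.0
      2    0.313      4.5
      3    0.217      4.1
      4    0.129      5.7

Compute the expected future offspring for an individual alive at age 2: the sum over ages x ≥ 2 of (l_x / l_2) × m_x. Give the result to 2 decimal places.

9.69

l_2 = 0.313. Conditional survival from age 2 to x is l_x / l_2.
  x=2: (0.313/0.313) × 4.5 = 4.5000
  x=3: (0.217/0.313) × 4.1 = 2.8425
  x=4: (0.129/0.313) × 5.7 = 2.3492
Sum = 4.5000 + 2.8425 + 2.3492 = 9.6917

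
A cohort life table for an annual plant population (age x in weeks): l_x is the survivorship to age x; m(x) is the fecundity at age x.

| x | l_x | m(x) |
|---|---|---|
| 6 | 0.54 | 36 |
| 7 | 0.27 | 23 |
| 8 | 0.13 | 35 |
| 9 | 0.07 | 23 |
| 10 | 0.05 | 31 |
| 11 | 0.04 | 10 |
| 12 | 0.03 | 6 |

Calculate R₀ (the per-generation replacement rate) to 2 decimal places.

33.94

R₀ = Σ l_x m(x):
  age 6: 0.54 × 36 = 19.4400
  age 7: 0.27 × 23 = 6.2100
  age 8: 0.13 × 35 = 4.5500
  age 9: 0.07 × 23 = 1.6100
  age 10: 0.05 × 31 = 1.5500
  age 11: 0.04 × 10 = 0.4000
  age 12: 0.03 × 6 = 0.1800
R₀ = 19.4400 + 6.2100 + 4.5500 + 1.6100 + 1.5500 + 0.4000 + 0.1800 = 33.9400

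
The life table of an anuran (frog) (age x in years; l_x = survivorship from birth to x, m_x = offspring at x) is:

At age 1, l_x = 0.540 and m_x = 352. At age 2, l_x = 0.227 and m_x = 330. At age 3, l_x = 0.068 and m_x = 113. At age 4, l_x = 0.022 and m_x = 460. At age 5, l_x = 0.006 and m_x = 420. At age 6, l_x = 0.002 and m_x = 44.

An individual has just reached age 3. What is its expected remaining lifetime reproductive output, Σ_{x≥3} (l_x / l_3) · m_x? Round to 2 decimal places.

300.18

l_3 = 0.068. Conditional survival from age 3 to x is l_x / l_3.
  x=3: (0.068/0.068) × 113 = 113.0000
  x=4: (0.022/0.068) × 460 = 148.8235
  x=5: (0.006/0.068) × 420 = 37.0588
  x=6: (0.002/0.068) × 44 = 1.2941
Sum = 113.0000 + 148.8235 + 37.0588 + 1.2941 = 300.1765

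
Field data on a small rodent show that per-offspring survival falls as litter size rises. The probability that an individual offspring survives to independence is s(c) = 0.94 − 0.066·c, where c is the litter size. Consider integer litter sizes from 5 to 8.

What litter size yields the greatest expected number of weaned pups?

Expected weaned pups = c × s(c):
  c=5: 5 × 0.610 = 3.050
  c=6: 6 × 0.544 = 3.264
  c=7: 7 × 0.478 = 3.346
  c=8: 8 × 0.412 = 3.296
Maximum at c = 7 (3.346 weaned pups).

7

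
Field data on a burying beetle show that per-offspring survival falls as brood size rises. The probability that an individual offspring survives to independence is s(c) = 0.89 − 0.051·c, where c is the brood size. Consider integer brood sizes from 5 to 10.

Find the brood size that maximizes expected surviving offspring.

9

Expected surviving offspring = c × s(c):
  c=5: 5 × 0.635 = 3.175
  c=6: 6 × 0.584 = 3.504
  c=7: 7 × 0.533 = 3.731
  c=8: 8 × 0.482 = 3.856
  c=9: 9 × 0.431 = 3.879
  c=10: 10 × 0.380 = 3.800
Maximum at c = 9 (3.879 surviving offspring).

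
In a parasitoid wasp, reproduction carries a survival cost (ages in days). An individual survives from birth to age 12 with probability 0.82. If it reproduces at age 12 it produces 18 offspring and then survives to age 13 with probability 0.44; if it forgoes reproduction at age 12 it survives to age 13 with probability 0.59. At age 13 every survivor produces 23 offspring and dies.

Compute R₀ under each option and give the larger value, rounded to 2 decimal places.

breed at age 12: R₀ = 0.82 × (18 + 0.44 × 23) = 0.82 × 28.1200 = 23.0584
delay to age 13: R₀ = 0.82 × (0.59 × 23) = 0.82 × 13.5700 = 11.1274
Higher: breed at age 12 (23.0584).

23.06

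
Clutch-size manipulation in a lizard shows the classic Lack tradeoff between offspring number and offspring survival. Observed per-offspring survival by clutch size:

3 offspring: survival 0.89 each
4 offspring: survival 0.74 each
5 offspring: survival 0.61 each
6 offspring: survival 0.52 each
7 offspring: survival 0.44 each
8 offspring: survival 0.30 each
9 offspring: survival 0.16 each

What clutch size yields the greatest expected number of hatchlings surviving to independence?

6

Expected hatchlings surviving to independence = c × s(c):
  c=3: 3 × 0.89 = 2.670
  c=4: 4 × 0.74 = 2.960
  c=5: 5 × 0.61 = 3.050
  c=6: 6 × 0.52 = 3.120
  c=7: 7 × 0.44 = 3.080
  c=8: 8 × 0.30 = 2.400
  c=9: 9 × 0.16 = 1.440
Maximum at c = 6 (3.120 hatchlings surviving to independence).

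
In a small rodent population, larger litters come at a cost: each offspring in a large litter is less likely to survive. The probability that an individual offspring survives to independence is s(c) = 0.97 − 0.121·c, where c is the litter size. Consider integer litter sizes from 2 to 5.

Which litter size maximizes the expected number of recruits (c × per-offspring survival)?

4

Expected recruits = c × s(c):
  c=2: 2 × 0.728 = 1.456
  c=3: 3 × 0.607 = 1.821
  c=4: 4 × 0.486 = 1.944
  c=5: 5 × 0.365 = 1.825
Maximum at c = 4 (1.944 recruits).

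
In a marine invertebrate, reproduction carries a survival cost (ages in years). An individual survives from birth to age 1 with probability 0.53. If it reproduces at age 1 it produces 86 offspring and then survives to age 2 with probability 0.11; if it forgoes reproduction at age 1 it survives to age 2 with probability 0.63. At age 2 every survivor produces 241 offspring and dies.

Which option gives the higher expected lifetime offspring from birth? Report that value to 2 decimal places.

breed at age 1: R₀ = 0.53 × (86 + 0.11 × 241) = 0.53 × 112.5100 = 59.6303
delay to age 2: R₀ = 0.53 × (0.63 × 241) = 0.53 × 151.8300 = 80.4699
Higher: delay to age 2 (80.4699).

80.47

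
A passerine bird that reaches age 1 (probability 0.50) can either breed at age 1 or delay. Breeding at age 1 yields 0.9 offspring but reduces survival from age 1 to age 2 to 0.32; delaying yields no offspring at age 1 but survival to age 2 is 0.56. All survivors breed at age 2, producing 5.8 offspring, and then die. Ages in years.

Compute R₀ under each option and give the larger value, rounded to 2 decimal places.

1.62

breed at age 1: R₀ = 0.50 × (0.9 + 0.32 × 5.8) = 0.50 × 2.7560 = 1.3780
delay to age 2: R₀ = 0.50 × (0.56 × 5.8) = 0.50 × 3.2480 = 1.6240
Higher: delay to age 2 (1.6240).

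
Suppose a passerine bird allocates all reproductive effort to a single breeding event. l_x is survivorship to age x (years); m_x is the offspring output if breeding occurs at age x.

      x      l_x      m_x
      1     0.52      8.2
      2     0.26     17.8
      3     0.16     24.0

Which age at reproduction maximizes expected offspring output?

Expected offspring if breeding at age x = l_x × m_x:
  age 1: 0.52 × 8.2 = 4.264
  age 2: 0.26 × 17.8 = 4.628
  age 3: 0.16 × 24.0 = 3.840
Maximum at age 2 (4.628).

2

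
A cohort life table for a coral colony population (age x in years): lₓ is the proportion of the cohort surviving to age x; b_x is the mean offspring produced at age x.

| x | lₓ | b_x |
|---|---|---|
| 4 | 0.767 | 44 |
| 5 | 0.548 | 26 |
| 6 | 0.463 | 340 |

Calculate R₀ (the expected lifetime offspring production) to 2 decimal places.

205.42

R₀ = Σ lₓ b_x:
  age 4: 0.767 × 44 = 33.7480
  age 5: 0.548 × 26 = 14.2480
  age 6: 0.463 × 340 = 157.4200
R₀ = 33.7480 + 14.2480 + 157.4200 = 205.4160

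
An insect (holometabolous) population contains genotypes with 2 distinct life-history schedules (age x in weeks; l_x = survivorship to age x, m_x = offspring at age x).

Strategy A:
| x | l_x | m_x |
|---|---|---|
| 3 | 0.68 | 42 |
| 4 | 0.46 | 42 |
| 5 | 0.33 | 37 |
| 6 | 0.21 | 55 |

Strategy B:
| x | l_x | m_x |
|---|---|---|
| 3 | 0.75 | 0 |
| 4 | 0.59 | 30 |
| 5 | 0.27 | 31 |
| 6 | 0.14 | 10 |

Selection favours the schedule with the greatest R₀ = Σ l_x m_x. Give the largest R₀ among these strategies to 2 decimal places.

71.64

Strategy A: R₀ = 0.68×42 + 0.46×42 + 0.33×37 + 0.21×55 = 71.6400
Strategy B: R₀ = 0.75×0 + 0.59×30 + 0.27×31 + 0.14×10 = 27.4700
Highest R₀: strategy A with 71.6400.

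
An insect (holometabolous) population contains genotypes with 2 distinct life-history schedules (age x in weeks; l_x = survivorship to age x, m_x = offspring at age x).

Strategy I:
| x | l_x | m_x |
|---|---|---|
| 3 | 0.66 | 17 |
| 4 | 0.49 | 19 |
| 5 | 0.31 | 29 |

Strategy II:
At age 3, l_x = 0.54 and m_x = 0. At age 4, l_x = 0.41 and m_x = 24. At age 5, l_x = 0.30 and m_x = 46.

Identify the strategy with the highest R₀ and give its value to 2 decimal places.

Strategy I: R₀ = 0.66×17 + 0.49×19 + 0.31×29 = 29.5200
Strategy II: R₀ = 0.54×0 + 0.41×24 + 0.30×46 = 23.6400
Highest R₀: strategy I with 29.5200.

29.52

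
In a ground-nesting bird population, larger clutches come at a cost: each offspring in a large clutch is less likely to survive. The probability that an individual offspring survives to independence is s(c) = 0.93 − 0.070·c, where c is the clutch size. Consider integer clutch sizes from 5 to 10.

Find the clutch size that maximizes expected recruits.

Expected recruits = c × s(c):
  c=5: 5 × 0.580 = 2.900
  c=6: 6 × 0.510 = 3.060
  c=7: 7 × 0.440 = 3.080
  c=8: 8 × 0.370 = 2.960
  c=9: 9 × 0.300 = 2.700
  c=10: 10 × 0.230 = 2.300
Maximum at c = 7 (3.080 recruits).

7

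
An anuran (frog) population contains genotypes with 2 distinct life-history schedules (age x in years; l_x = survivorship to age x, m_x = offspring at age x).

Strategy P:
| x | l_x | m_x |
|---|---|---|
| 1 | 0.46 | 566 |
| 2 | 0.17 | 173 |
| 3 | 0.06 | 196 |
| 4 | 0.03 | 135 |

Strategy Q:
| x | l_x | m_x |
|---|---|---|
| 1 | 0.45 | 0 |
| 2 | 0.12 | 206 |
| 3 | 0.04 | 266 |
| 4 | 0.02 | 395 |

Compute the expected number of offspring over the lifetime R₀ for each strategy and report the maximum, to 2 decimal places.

Strategy P: R₀ = 0.46×566 + 0.17×173 + 0.06×196 + 0.03×135 = 305.5800
Strategy Q: R₀ = 0.45×0 + 0.12×206 + 0.04×266 + 0.02×395 = 43.2600
Highest R₀: strategy P with 305.5800.

305.58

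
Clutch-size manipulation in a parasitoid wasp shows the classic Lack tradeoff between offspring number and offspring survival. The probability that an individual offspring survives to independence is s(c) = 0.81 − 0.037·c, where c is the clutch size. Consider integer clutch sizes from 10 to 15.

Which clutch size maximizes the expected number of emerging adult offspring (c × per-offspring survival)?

Expected emerging adult offspring = c × s(c):
  c=10: 10 × 0.440 = 4.400
  c=11: 11 × 0.403 = 4.433
  c=12: 12 × 0.366 = 4.392
  c=13: 13 × 0.329 = 4.277
  c=14: 14 × 0.292 = 4.088
  c=15: 15 × 0.255 = 3.825
Maximum at c = 11 (4.433 emerging adult offspring).

11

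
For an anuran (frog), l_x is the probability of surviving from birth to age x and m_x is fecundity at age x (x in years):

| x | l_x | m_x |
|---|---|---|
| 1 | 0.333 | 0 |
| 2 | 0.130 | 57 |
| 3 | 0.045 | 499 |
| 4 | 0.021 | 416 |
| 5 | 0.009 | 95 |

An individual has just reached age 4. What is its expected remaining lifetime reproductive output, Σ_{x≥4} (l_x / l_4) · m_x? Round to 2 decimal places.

456.71

l_4 = 0.021. Conditional survival from age 4 to x is l_x / l_4.
  x=4: (0.021/0.021) × 416 = 416.0000
  x=5: (0.009/0.021) × 95 = 40.7143
Sum = 416.0000 + 40.7143 = 456.7143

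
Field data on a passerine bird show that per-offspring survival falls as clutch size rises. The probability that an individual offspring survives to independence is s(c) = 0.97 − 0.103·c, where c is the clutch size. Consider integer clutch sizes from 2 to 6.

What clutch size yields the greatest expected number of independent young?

Expected independent young = c × s(c):
  c=2: 2 × 0.764 = 1.528
  c=3: 3 × 0.661 = 1.983
  c=4: 4 × 0.558 = 2.232
  c=5: 5 × 0.455 = 2.275
  c=6: 6 × 0.352 = 2.112
Maximum at c = 5 (2.275 independent young).

5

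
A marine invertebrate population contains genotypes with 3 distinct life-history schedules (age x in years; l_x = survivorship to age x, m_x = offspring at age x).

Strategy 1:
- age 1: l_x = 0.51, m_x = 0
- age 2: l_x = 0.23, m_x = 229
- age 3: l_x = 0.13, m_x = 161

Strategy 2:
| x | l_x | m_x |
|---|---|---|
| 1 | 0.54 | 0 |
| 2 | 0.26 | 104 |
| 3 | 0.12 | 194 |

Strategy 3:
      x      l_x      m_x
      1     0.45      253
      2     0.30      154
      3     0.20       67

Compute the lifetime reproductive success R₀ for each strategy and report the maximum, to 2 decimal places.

173.45

Strategy 1: R₀ = 0.51×0 + 0.23×229 + 0.13×161 = 73.6000
Strategy 2: R₀ = 0.54×0 + 0.26×104 + 0.12×194 = 50.3200
Strategy 3: R₀ = 0.45×253 + 0.30×154 + 0.20×67 = 173.4500
Highest R₀: strategy 3 with 173.4500.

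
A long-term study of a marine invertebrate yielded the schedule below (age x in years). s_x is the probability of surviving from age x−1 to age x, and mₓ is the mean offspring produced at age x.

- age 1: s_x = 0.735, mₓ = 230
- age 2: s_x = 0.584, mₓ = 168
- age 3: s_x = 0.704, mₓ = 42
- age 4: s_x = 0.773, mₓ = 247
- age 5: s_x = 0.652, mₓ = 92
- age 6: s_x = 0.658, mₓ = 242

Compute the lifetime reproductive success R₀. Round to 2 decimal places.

Survivorship from birth: l_x = s_1·s_2·…·s_x.
  l_1 = 0.73500
  l_2 = 0.42924
  l_3 = 0.30218
  l_4 = 0.23359
  l_5 = 0.15230
  l_6 = 0.10021
R₀ = Σ l_x mₓ:
  age 1: 0.73500 × 230 = 169.0500
  age 2: 0.42924 × 168 = 72.1123
  age 3: 0.30218 × 42 = 12.6916
  age 4: 0.23359 × 247 = 57.6967
  age 5: 0.15230 × 92 = 14.0116
  age 6: 0.10021 × 242 = 24.2508
R₀ = 169.0500 + 72.1123 + 12.6916 + 57.6967 + 14.0116 + 24.2508 = 349.8130

349.81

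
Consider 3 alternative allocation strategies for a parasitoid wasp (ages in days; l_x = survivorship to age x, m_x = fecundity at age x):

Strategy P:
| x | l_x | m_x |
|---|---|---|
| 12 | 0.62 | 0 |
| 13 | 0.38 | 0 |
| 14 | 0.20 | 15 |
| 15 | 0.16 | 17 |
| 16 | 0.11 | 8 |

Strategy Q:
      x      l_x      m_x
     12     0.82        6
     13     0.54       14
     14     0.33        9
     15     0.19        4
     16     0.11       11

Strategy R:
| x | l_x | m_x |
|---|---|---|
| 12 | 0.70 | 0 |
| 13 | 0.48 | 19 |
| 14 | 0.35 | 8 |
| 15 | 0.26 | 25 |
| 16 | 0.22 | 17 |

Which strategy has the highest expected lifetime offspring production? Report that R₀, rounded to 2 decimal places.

22.16

Strategy P: R₀ = 0.62×0 + 0.38×0 + 0.20×15 + 0.16×17 + 0.11×8 = 6.6000
Strategy Q: R₀ = 0.82×6 + 0.54×14 + 0.33×9 + 0.19×4 + 0.11×11 = 17.4200
Strategy R: R₀ = 0.70×0 + 0.48×19 + 0.35×8 + 0.26×25 + 0.22×17 = 22.1600
Highest R₀: strategy R with 22.1600.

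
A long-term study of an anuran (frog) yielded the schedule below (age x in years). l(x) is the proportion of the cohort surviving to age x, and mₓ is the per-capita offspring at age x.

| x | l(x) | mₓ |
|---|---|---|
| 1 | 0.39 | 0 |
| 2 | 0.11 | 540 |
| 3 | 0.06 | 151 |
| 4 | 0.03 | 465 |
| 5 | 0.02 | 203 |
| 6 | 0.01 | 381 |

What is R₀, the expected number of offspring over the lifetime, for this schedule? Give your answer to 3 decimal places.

90.280

R₀ = Σ l(x) mₓ:
  age 1: 0.39 × 0 = 0.0000
  age 2: 0.11 × 540 = 59.4000
  age 3: 0.06 × 151 = 9.0600
  age 4: 0.03 × 465 = 13.9500
  age 5: 0.02 × 203 = 4.0600
  age 6: 0.01 × 381 = 3.8100
R₀ = 0.0000 + 59.4000 + 9.0600 + 13.9500 + 4.0600 + 3.8100 = 90.2800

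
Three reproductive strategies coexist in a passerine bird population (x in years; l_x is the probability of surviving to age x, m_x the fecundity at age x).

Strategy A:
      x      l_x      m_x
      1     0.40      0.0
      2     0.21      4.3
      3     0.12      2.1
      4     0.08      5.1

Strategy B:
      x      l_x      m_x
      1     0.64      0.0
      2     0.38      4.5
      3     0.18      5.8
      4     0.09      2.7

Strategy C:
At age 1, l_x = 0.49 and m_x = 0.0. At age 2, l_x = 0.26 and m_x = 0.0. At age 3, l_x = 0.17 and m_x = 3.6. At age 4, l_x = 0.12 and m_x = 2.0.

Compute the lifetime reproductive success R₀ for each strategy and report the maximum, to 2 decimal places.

Strategy A: R₀ = 0.40×0.0 + 0.21×4.3 + 0.12×2.1 + 0.08×5.1 = 1.5630
Strategy B: R₀ = 0.64×0.0 + 0.38×4.5 + 0.18×5.8 + 0.09×2.7 = 2.9970
Strategy C: R₀ = 0.49×0.0 + 0.26×0.0 + 0.17×3.6 + 0.12×2.0 = 0.8520
Highest R₀: strategy B with 2.9970.

3.00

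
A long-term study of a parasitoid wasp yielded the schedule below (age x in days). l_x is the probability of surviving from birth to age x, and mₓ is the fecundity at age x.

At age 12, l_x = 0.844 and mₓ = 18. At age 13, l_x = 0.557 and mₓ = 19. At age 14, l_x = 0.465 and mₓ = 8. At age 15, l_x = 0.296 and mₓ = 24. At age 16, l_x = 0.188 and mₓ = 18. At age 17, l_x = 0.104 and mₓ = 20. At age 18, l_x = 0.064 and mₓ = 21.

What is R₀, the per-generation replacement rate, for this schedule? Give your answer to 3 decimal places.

43.407

R₀ = Σ l_x mₓ:
  age 12: 0.844 × 18 = 15.1920
  age 13: 0.557 × 19 = 10.5830
  age 14: 0.465 × 8 = 3.7200
  age 15: 0.296 × 24 = 7.1040
  age 16: 0.188 × 18 = 3.3840
  age 17: 0.104 × 20 = 2.0800
  age 18: 0.064 × 21 = 1.3440
R₀ = 15.1920 + 10.5830 + 3.7200 + 7.1040 + 3.3840 + 2.0800 + 1.3440 = 43.4070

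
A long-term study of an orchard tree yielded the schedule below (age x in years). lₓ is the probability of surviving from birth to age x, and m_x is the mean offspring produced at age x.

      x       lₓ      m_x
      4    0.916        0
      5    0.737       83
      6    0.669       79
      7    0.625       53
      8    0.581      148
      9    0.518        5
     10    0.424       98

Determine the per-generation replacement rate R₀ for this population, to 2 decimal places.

R₀ = Σ lₓ m_x:
  age 4: 0.916 × 0 = 0.0000
  age 5: 0.737 × 83 = 61.1710
  age 6: 0.669 × 79 = 52.8510
  age 7: 0.625 × 53 = 33.1250
  age 8: 0.581 × 148 = 85.9880
  age 9: 0.518 × 5 = 2.5900
  age 10: 0.424 × 98 = 41.5520
R₀ = 0.0000 + 61.1710 + 52.8510 + 33.1250 + 85.9880 + 2.5900 + 41.5520 = 277.2770

277.28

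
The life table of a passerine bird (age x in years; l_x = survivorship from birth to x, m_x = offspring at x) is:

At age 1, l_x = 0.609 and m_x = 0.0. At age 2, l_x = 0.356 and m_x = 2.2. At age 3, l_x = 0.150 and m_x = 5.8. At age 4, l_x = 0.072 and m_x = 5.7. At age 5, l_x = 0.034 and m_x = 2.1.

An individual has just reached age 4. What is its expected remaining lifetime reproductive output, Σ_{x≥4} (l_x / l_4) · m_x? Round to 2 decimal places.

6.69

l_4 = 0.072. Conditional survival from age 4 to x is l_x / l_4.
  x=4: (0.072/0.072) × 5.7 = 5.7000
  x=5: (0.034/0.072) × 2.1 = 0.9917
Sum = 5.7000 + 0.9917 = 6.6917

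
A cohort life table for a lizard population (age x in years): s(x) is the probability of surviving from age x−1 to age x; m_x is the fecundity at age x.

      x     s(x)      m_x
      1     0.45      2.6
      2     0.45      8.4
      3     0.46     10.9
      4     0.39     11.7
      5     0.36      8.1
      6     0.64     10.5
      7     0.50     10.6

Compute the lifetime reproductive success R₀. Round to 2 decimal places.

4.55

Survivorship from birth: l_x = s_1·s_2·…·s_x.
  l_1 = 0.45000
  l_2 = 0.20250
  l_3 = 0.09315
  l_4 = 0.03633
  l_5 = 0.01308
  l_6 = 0.00837
  l_7 = 0.00419
R₀ = Σ l_x m_x:
  age 1: 0.45000 × 2.6 = 1.1700
  age 2: 0.20250 × 8.4 = 1.7010
  age 3: 0.09315 × 10.9 = 1.0153
  age 4: 0.03633 × 11.7 = 0.4251
  age 5: 0.01308 × 8.1 = 0.1059
  age 6: 0.00837 × 10.5 = 0.0879
  age 7: 0.00419 × 10.6 = 0.0444
R₀ = 1.1700 + 1.7010 + 1.0153 + 0.4251 + 0.1059 + 0.0879 + 0.0444 = 4.5496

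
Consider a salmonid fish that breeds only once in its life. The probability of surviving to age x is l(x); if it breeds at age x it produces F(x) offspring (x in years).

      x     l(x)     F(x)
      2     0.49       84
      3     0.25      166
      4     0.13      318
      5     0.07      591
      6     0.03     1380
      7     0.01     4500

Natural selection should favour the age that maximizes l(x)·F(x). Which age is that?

Expected offspring if breeding at age x = l(x) × F(x):
  age 2: 0.49 × 84 = 41.160
  age 3: 0.25 × 166 = 41.500
  age 4: 0.13 × 318 = 41.340
  age 5: 0.07 × 591 = 41.370
  age 6: 0.03 × 1380 = 41.400
  age 7: 0.01 × 4500 = 45.000
Maximum at age 7 (45.000).

7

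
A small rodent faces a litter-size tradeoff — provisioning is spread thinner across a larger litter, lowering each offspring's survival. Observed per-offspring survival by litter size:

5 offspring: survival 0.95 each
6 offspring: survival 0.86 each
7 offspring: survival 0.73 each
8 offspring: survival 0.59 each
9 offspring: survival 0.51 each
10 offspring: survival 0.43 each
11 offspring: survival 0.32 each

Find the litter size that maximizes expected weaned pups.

6

Expected weaned pups = c × s(c):
  c=5: 5 × 0.95 = 4.750
  c=6: 6 × 0.86 = 5.160
  c=7: 7 × 0.73 = 5.110
  c=8: 8 × 0.59 = 4.720
  c=9: 9 × 0.51 = 4.590
  c=10: 10 × 0.43 = 4.300
  c=11: 11 × 0.32 = 3.520
Maximum at c = 6 (5.160 weaned pups).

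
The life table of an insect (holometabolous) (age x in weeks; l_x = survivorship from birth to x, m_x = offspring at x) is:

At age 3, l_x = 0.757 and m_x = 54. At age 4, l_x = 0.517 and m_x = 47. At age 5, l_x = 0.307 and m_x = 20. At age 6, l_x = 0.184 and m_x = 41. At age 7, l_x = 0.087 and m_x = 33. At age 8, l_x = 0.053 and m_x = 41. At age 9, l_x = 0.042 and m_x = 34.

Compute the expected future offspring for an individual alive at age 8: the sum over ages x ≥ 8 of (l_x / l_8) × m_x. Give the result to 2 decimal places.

67.94

l_8 = 0.053. Conditional survival from age 8 to x is l_x / l_8.
  x=8: (0.053/0.053) × 41 = 41.0000
  x=9: (0.042/0.053) × 34 = 26.9434
Sum = 41.0000 + 26.9434 = 67.9434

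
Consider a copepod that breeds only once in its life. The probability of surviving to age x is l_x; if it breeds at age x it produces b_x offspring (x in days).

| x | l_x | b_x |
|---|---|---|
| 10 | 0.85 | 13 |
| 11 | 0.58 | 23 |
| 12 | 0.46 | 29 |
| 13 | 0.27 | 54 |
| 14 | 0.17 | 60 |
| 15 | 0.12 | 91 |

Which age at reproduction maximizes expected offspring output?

13

Expected offspring if breeding at age x = l_x × b_x:
  age 10: 0.85 × 13 = 11.050
  age 11: 0.58 × 23 = 13.340
  age 12: 0.46 × 29 = 13.340
  age 13: 0.27 × 54 = 14.580
  age 14: 0.17 × 60 = 10.200
  age 15: 0.12 × 91 = 10.920
Maximum at age 13 (14.580).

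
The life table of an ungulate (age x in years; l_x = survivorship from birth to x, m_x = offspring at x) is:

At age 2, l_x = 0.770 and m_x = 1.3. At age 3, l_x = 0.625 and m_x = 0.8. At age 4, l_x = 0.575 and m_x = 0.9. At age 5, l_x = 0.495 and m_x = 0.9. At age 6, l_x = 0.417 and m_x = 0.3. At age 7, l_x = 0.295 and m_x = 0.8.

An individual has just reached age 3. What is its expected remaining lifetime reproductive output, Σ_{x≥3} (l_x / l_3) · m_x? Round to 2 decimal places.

l_3 = 0.625. Conditional survival from age 3 to x is l_x / l_3.
  x=3: (0.625/0.625) × 0.8 = 0.8000
  x=4: (0.575/0.625) × 0.9 = 0.8280
  x=5: (0.495/0.625) × 0.9 = 0.7128
  x=6: (0.417/0.625) × 0.3 = 0.2002
  x=7: (0.295/0.625) × 0.8 = 0.3776
Sum = 0.8000 + 0.8280 + 0.7128 + 0.2002 + 0.3776 = 2.9186

2.92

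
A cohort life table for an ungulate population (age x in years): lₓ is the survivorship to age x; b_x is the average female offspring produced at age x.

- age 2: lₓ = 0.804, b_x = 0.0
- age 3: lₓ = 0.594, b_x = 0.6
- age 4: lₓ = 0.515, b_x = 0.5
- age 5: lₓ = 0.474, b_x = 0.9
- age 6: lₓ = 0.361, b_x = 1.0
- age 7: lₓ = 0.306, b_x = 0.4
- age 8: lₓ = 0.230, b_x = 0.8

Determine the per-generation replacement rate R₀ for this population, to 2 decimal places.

R₀ = Σ lₓ b_x:
  age 2: 0.804 × 0.0 = 0.0000
  age 3: 0.594 × 0.6 = 0.3564
  age 4: 0.515 × 0.5 = 0.2575
  age 5: 0.474 × 0.9 = 0.4266
  age 6: 0.361 × 1.0 = 0.3610
  age 7: 0.306 × 0.4 = 0.1224
  age 8: 0.230 × 0.8 = 0.1840
R₀ = 0.0000 + 0.3564 + 0.2575 + 0.4266 + 0.3610 + 0.1224 + 0.1840 = 1.7079

1.71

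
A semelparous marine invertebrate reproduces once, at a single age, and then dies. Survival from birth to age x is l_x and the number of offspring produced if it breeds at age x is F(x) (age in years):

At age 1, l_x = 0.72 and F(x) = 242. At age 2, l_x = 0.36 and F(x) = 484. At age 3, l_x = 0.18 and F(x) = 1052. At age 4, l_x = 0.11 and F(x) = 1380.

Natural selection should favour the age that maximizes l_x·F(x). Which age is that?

3

Expected offspring if breeding at age x = l_x × F(x):
  age 1: 0.72 × 242 = 174.240
  age 2: 0.36 × 484 = 174.240
  age 3: 0.18 × 1052 = 189.360
  age 4: 0.11 × 1380 = 151.800
Maximum at age 3 (189.360).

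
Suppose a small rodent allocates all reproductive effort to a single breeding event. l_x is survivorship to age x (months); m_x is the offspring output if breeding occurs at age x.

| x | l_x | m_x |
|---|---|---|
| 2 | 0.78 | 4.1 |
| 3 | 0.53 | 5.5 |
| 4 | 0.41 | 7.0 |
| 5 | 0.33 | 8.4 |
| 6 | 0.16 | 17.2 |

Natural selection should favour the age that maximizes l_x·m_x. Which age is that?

Expected offspring if breeding at age x = l_x × m_x:
  age 2: 0.78 × 4.1 = 3.198
  age 3: 0.53 × 5.5 = 2.915
  age 4: 0.41 × 7.0 = 2.870
  age 5: 0.33 × 8.4 = 2.772
  age 6: 0.16 × 17.2 = 2.752
Maximum at age 2 (3.198).

2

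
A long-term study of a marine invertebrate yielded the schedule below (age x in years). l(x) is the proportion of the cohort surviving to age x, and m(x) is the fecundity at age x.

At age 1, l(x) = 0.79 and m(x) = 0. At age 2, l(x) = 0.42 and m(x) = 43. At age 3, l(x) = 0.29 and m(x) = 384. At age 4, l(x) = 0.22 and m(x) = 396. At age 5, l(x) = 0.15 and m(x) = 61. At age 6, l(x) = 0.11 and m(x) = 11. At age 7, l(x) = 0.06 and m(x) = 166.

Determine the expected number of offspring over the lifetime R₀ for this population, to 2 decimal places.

R₀ = Σ l(x) m(x):
  age 1: 0.79 × 0 = 0.0000
  age 2: 0.42 × 43 = 18.0600
  age 3: 0.29 × 384 = 111.3600
  age 4: 0.22 × 396 = 87.1200
  age 5: 0.15 × 61 = 9.1500
  age 6: 0.11 × 11 = 1.2100
  age 7: 0.06 × 166 = 9.9600
R₀ = 0.0000 + 18.0600 + 111.3600 + 87.1200 + 9.1500 + 1.2100 + 9.9600 = 236.8600

236.86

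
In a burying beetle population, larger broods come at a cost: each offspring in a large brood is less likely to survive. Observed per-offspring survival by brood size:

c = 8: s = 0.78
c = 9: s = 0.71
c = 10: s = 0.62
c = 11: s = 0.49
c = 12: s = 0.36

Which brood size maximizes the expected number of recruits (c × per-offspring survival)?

Expected recruits = c × s(c):
  c=8: 8 × 0.78 = 6.240
  c=9: 9 × 0.71 = 6.390
  c=10: 10 × 0.62 = 6.200
  c=11: 11 × 0.49 = 5.390
  c=12: 12 × 0.36 = 4.320
Maximum at c = 9 (6.390 recruits).

9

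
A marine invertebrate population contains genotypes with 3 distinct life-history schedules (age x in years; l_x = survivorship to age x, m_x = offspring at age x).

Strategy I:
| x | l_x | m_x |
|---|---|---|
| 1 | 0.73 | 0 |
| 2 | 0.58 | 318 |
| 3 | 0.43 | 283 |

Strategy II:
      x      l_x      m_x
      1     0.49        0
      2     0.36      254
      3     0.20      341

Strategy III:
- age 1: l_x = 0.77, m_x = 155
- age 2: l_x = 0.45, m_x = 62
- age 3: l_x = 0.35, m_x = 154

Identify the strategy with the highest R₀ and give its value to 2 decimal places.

Strategy I: R₀ = 0.73×0 + 0.58×318 + 0.43×283 = 306.1300
Strategy II: R₀ = 0.49×0 + 0.36×254 + 0.20×341 = 159.6400
Strategy III: R₀ = 0.77×155 + 0.45×62 + 0.35×154 = 201.1500
Highest R₀: strategy I with 306.1300.

306.13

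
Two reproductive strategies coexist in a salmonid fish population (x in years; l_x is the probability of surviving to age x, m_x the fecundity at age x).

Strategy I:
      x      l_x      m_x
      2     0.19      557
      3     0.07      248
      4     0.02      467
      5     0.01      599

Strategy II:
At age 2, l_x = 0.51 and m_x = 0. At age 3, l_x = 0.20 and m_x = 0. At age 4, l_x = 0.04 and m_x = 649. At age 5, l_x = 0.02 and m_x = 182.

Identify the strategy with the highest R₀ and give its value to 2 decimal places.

Strategy I: R₀ = 0.19×557 + 0.07×248 + 0.02×467 + 0.01×599 = 138.5200
Strategy II: R₀ = 0.51×0 + 0.20×0 + 0.04×649 + 0.02×182 = 29.6000
Highest R₀: strategy I with 138.5200.

138.52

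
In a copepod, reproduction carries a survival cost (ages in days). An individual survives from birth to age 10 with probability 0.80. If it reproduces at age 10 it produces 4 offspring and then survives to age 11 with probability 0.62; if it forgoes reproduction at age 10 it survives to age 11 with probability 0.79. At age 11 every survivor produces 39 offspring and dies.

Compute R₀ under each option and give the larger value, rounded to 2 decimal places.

breed at age 10: R₀ = 0.80 × (4 + 0.62 × 39) = 0.80 × 28.1800 = 22.5440
delay to age 11: R₀ = 0.80 × (0.79 × 39) = 0.80 × 30.8100 = 24.6480
Higher: delay to age 11 (24.6480).

24.65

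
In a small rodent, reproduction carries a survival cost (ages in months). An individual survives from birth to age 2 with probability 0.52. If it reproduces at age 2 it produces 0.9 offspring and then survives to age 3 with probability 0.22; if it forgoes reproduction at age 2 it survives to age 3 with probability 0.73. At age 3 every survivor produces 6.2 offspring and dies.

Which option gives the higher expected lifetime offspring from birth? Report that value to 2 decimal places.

breed at age 2: R₀ = 0.52 × (0.9 + 0.22 × 6.2) = 0.52 × 2.2640 = 1.1773
delay to age 3: R₀ = 0.52 × (0.73 × 6.2) = 0.52 × 4.5260 = 2.3535
Higher: delay to age 3 (2.3535).

2.35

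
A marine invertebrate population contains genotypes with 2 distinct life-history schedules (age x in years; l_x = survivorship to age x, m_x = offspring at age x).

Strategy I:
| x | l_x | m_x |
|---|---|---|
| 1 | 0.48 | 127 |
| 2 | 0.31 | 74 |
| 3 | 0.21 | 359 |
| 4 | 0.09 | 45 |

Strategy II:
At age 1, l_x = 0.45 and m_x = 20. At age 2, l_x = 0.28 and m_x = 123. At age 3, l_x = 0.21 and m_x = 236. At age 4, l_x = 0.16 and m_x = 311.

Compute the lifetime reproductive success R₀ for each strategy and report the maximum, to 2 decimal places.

Strategy I: R₀ = 0.48×127 + 0.31×74 + 0.21×359 + 0.09×45 = 163.3400
Strategy II: R₀ = 0.45×20 + 0.28×123 + 0.21×236 + 0.16×311 = 142.7600
Highest R₀: strategy I with 163.3400.

163.34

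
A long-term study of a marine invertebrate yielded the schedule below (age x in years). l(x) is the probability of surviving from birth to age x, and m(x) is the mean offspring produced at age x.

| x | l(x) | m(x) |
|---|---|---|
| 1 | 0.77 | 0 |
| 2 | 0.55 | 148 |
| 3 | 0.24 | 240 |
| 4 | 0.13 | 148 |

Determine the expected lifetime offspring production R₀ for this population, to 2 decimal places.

R₀ = Σ l(x) m(x):
  age 1: 0.77 × 0 = 0.0000
  age 2: 0.55 × 148 = 81.4000
  age 3: 0.24 × 240 = 57.6000
  age 4: 0.13 × 148 = 19.2400
R₀ = 0.0000 + 81.4000 + 57.6000 + 19.2400 = 158.2400

158.24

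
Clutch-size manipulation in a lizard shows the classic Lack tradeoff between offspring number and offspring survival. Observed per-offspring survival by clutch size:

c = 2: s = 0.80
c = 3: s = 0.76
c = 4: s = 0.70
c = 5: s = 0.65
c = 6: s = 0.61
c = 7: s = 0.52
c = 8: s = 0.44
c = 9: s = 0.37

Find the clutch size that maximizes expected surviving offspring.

Expected surviving offspring = c × s(c):
  c=2: 2 × 0.80 = 1.600
  c=3: 3 × 0.76 = 2.280
  c=4: 4 × 0.70 = 2.800
  c=5: 5 × 0.65 = 3.250
  c=6: 6 × 0.61 = 3.660
  c=7: 7 × 0.52 = 3.640
  c=8: 8 × 0.44 = 3.520
  c=9: 9 × 0.37 = 3.330
Maximum at c = 6 (3.660 surviving offspring).

6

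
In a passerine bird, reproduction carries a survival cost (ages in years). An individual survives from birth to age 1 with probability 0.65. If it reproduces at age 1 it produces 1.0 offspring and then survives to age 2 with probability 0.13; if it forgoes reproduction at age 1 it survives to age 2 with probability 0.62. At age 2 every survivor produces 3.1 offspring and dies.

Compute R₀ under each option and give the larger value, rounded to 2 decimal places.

1.25

breed at age 1: R₀ = 0.65 × (1.0 + 0.13 × 3.1) = 0.65 × 1.4030 = 0.9120
delay to age 2: R₀ = 0.65 × (0.62 × 3.1) = 0.65 × 1.9220 = 1.2493
Higher: delay to age 2 (1.2493).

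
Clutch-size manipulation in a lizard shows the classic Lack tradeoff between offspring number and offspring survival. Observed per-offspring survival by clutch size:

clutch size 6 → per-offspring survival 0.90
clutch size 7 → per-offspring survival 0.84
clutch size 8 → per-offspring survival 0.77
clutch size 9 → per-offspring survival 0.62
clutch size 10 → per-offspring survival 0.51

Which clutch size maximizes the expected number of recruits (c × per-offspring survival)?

Expected recruits = c × s(c):
  c=6: 6 × 0.90 = 5.400
  c=7: 7 × 0.84 = 5.880
  c=8: 8 × 0.77 = 6.160
  c=9: 9 × 0.62 = 5.580
  c=10: 10 × 0.51 = 5.100
Maximum at c = 8 (6.160 recruits).

8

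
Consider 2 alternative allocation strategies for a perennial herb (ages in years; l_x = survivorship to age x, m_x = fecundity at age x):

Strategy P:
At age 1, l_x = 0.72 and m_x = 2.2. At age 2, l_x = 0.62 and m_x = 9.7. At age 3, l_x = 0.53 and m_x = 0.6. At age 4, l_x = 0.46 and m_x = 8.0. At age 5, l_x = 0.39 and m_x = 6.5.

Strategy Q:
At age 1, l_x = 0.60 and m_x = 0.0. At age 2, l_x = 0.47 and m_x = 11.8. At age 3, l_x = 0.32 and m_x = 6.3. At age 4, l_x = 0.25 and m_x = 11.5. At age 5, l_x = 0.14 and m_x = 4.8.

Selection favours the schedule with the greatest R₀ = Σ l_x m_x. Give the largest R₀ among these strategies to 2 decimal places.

Strategy P: R₀ = 0.72×2.2 + 0.62×9.7 + 0.53×0.6 + 0.46×8.0 + 0.39×6.5 = 14.1310
Strategy Q: R₀ = 0.60×0.0 + 0.47×11.8 + 0.32×6.3 + 0.25×11.5 + 0.14×4.8 = 11.1090
Highest R₀: strategy P with 14.1310.

14.13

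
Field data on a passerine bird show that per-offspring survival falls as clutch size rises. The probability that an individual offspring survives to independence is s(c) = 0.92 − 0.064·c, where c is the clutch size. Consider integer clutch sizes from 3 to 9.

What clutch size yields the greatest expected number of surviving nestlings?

7

Expected surviving nestlings = c × s(c):
  c=3: 3 × 0.728 = 2.184
  c=4: 4 × 0.664 = 2.656
  c=5: 5 × 0.600 = 3.000
  c=6: 6 × 0.536 = 3.216
  c=7: 7 × 0.472 = 3.304
  c=8: 8 × 0.408 = 3.264
  c=9: 9 × 0.344 = 3.096
Maximum at c = 7 (3.304 surviving nestlings).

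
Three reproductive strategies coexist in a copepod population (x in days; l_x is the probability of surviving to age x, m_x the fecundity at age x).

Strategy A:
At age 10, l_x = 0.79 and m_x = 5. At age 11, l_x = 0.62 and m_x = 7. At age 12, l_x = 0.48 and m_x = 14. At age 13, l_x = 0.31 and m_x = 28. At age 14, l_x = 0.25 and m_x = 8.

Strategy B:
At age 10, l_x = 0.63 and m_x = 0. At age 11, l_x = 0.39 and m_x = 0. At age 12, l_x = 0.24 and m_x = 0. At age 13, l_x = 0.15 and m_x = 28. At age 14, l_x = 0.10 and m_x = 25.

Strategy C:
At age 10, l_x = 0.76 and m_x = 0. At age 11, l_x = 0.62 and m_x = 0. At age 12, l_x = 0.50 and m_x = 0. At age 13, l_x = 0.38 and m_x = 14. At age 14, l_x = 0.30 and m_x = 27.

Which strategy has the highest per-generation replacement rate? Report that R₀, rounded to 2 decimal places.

Strategy A: R₀ = 0.79×5 + 0.62×7 + 0.48×14 + 0.31×28 + 0.25×8 = 25.6900
Strategy B: R₀ = 0.63×0 + 0.39×0 + 0.24×0 + 0.15×28 + 0.10×25 = 6.7000
Strategy C: R₀ = 0.76×0 + 0.62×0 + 0.50×0 + 0.38×14 + 0.30×27 = 13.4200
Highest R₀: strategy A with 25.6900.

25.69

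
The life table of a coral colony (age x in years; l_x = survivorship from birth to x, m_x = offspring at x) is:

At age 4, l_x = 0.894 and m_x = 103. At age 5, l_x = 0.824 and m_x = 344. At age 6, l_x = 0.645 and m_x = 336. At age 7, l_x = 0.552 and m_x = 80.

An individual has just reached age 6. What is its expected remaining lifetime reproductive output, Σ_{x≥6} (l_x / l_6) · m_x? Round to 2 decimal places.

404.47

l_6 = 0.645. Conditional survival from age 6 to x is l_x / l_6.
  x=6: (0.645/0.645) × 336 = 336.0000
  x=7: (0.552/0.645) × 80 = 68.4651
Sum = 336.0000 + 68.4651 = 404.4651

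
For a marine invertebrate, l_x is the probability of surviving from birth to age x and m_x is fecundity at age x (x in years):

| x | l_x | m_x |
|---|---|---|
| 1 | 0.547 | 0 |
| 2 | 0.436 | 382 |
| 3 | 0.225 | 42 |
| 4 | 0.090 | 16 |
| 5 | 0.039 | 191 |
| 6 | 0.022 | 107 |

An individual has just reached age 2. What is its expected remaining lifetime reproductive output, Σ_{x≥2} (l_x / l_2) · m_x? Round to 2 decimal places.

429.46

l_2 = 0.436. Conditional survival from age 2 to x is l_x / l_2.
  x=2: (0.436/0.436) × 382 = 382.0000
  x=3: (0.225/0.436) × 42 = 21.6743
  x=4: (0.090/0.436) × 16 = 3.3028
  x=5: (0.039/0.436) × 191 = 17.0849
  x=6: (0.022/0.436) × 107 = 5.3991
Sum = 382.0000 + 21.6743 + 3.3028 + 17.0849 + 5.3991 = 429.4610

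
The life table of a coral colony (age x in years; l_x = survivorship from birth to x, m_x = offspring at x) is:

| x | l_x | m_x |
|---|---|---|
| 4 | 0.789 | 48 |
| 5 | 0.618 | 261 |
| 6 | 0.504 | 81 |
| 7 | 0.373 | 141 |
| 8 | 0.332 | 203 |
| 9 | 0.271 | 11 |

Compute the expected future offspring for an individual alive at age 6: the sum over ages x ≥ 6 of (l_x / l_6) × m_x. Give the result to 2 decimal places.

l_6 = 0.504. Conditional survival from age 6 to x is l_x / l_6.
  x=6: (0.504/0.504) × 81 = 81.0000
  x=7: (0.373/0.504) × 141 = 104.3512
  x=8: (0.332/0.504) × 203 = 133.7222
  x=9: (0.271/0.504) × 11 = 5.9147
Sum = 81.0000 + 104.3512 + 133.7222 + 5.9147 = 324.9881

324.99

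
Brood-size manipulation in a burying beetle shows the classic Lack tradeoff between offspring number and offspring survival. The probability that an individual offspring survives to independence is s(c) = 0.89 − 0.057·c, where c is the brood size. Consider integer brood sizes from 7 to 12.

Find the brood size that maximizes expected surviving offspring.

Expected surviving offspring = c × s(c):
  c=7: 7 × 0.491 = 3.437
  c=8: 8 × 0.434 = 3.472
  c=9: 9 × 0.377 = 3.393
  c=10: 10 × 0.320 = 3.200
  c=11: 11 × 0.263 = 2.893
  c=12: 12 × 0.206 = 2.472
Maximum at c = 8 (3.472 surviving offspring).

8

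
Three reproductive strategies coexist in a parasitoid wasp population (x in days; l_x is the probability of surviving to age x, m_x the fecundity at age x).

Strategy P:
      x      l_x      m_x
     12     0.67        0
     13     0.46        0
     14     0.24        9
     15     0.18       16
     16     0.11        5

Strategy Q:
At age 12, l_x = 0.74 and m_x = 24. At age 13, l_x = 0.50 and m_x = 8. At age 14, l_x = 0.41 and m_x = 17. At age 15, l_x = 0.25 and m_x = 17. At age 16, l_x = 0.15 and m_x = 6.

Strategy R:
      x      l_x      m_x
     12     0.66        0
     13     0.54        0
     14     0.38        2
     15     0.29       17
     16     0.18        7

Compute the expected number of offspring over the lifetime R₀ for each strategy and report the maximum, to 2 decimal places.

Strategy P: R₀ = 0.67×0 + 0.46×0 + 0.24×9 + 0.18×16 + 0.11×5 = 5.5900
Strategy Q: R₀ = 0.74×24 + 0.50×8 + 0.41×17 + 0.25×17 + 0.15×6 = 33.8800
Strategy R: R₀ = 0.66×0 + 0.54×0 + 0.38×2 + 0.29×17 + 0.18×7 = 6.9500
Highest R₀: strategy Q with 33.8800.

33.88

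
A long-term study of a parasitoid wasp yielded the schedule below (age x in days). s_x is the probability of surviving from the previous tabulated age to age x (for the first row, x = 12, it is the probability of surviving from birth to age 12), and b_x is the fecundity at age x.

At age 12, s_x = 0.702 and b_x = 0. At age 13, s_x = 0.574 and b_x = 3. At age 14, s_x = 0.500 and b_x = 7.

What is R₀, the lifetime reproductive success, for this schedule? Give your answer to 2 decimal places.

Survivorship from birth: l_x = s_12·s_13·…·s_x.
  l_12 = 0.70200
  l_13 = 0.40295
  l_14 = 0.20147
R₀ = Σ l_x b_x:
  age 12: 0.70200 × 0 = 0.0000
  age 13: 0.40295 × 3 = 1.2088
  age 14: 0.20147 × 7 = 1.4103
R₀ = 0.0000 + 1.2088 + 1.4103 = 2.6191

2.62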